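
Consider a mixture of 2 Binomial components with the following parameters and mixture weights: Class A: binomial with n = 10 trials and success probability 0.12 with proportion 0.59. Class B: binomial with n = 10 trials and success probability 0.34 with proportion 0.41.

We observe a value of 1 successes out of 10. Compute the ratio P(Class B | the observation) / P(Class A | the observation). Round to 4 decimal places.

Only the two components matter; the odds are (w_i f_i(x)) / (w_j f_j(x)).
Binomial probabilities:
  p_A = C(10,1)·0.12^1·0.88^9 = 10·0.12·0.316478 = 0.379774
  p_B = C(10,1)·0.34^1·0.66^9 = 10·0.34·0.0237627 = 0.0807931
0.0331252 / 0.224067 ≈ 0.1478

0.1478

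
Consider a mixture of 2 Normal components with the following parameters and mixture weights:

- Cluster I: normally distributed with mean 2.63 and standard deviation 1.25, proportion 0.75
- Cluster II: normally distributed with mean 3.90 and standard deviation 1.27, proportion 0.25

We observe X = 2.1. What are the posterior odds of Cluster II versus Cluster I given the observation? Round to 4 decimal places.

0.1315

The posterior odds equal the prior odds times the likelihood ratio: (w_i/w_j)·(f_i(x)/f_j(x)).
Evaluate each component's likelihood at the observed value:
  p_I = 0.291717
  p_II = 0.115054
0.0287634 / 0.218788 ≈ 0.1315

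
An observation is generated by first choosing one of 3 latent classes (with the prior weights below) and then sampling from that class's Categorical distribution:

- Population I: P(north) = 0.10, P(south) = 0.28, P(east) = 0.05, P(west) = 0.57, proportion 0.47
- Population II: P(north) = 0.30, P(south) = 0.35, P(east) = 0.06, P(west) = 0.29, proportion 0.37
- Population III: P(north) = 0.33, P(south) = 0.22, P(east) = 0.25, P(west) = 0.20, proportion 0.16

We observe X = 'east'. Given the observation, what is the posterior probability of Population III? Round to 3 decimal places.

0.467

P(component k | x) = π_k·f_k(x) / marginal(x), where marginal(x) = Σ_j π_j·f_j(x).
Categorical probabilities:
  p_I = P(east | comp) = 0.05
  p_II = P(east | comp) = 0.06
  p_III = P(east | comp) = 0.25
Weight by the priors:
  π_I·p_I = 0.47 × 0.05 = 0.0235
  π_II·p_II = 0.37 × 0.06 = 0.0222
  π_III·p_III = 0.16 × 0.25 = 0.04
Marginal: 0.0235 + 0.0222 + 0.04 = 0.0857
P(Population III | the observation) ≈ 0.467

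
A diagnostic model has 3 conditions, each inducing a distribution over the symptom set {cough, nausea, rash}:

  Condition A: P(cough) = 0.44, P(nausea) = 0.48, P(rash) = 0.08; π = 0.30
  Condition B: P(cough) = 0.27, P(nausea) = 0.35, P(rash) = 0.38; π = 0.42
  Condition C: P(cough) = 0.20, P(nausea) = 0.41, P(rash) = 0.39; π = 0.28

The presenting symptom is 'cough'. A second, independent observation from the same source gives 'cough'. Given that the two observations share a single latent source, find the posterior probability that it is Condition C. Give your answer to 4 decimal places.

By Bayes' theorem, P(k | x) = P(Z=k) f_k(x) / Σ_j P(Z=j) f_j(x).
Since both observations come from the same component, the likelihood for component k is f_k(x₁)·f_k(x₂).
  L_A = [0.44] × [0.44] = 0.1936
  L_B = [0.27] × [0.27] = 0.0729
  L_C = [0.2] × [0.2] = 0.04
Prior × likelihood for each component:
  P(Z=A)·L_A = 0.30 × 0.1936 = 0.05808
  P(Z=B)·L_B = 0.42 × 0.0729 = 0.030618
  P(Z=C)·L_C = 0.28 × 0.04 = 0.0112
Normaliser: 0.05808 + 0.030618 + 0.0112 = 0.099898
P(Condition C | data) ≈ 0.1121

0.1121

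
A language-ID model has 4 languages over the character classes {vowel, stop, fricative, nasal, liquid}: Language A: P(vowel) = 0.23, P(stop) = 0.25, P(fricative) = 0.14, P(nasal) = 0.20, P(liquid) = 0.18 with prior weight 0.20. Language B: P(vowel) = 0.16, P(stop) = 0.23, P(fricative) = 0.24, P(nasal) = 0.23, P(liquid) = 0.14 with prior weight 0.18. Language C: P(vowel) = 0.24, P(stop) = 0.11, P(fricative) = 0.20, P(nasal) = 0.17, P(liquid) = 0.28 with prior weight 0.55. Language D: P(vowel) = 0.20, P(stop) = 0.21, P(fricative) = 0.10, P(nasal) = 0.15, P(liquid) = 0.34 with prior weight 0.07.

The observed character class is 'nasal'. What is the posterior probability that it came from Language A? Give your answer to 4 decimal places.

P(component k | x) = w_k·f_k(x) / marginal(x), where marginal(x) = Σ_j w_j·f_j(x).
Component likelihoods at x = 'nasal':
  p_A = P(nasal | comp) = 0.20
  p_B = P(nasal | comp) = 0.23
  p_C = P(nasal | comp) = 0.17
  p_D = P(nasal | comp) = 0.15
Unnormalised posteriors:
  w_A·p_A = 0.20 × 0.2 = 0.04
  w_B·p_B = 0.18 × 0.23 = 0.0414
  w_C·p_C = 0.55 × 0.17 = 0.0935
  w_D·p_D = 0.07 × 0.15 = 0.0105
Evidence: 0.04 + 0.0414 + 0.0935 + 0.0105 = 0.1854
Responsibility of Language A: 0.04 / 0.1854 ≈ 0.2157

0.2157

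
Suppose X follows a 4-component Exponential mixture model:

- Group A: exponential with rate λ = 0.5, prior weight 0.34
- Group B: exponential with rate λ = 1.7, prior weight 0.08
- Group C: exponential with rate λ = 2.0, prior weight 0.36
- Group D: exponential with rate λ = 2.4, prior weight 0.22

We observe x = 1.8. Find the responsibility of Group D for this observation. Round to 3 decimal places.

0.069

The responsibility of component k is π_k f_k(x) divided by Σ_j π_j f_j(x).
Evaluate each component's likelihood at the observed value:
  f_A = 0.203285
  f_B = 0.0797091
  f_C = 0.0546474
  f_D = 0.0319197
Weight by the priors:
  π_A·f_A = 0.34 × 0.203285 = 0.0691168
  π_B·f_B = 0.08 × 0.0797091 = 0.00637673
  π_C·f_C = 0.36 × 0.0546474 = 0.0196731
  π_D·f_D = 0.22 × 0.0319197 = 0.00702234
Marginal: 0.0691168 + 0.00637673 + 0.0196731 + 0.00702234 = 0.102189
P(Group D | data) = 0.00702234 / 0.102189 ≈ 0.069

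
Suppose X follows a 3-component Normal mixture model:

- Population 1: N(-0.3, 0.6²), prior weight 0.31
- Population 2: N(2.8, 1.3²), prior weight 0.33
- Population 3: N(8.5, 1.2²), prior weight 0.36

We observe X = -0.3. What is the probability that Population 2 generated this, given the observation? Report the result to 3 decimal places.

0.028

P(component k | x) = w_k·f_k(x) / marginal(x), where marginal(x) = Σ_j w_j·f_j(x).
Normal densities:
  f_1 = (1/(0.6·√(2π)))·exp(−(-0.3−-0.3)²/(2·0.6²)) = 0.664904·exp(-0.00000) = 0.664904
  f_2 = (1/(1.3·√(2π)))·exp(−(-0.3−2.8)²/(2·1.3²)) = 0.306879·exp(-2.84320) = 0.0178724
  f_3 = (1/(1.2·√(2π)))·exp(−(-0.3−8.5)²/(2·1.2²)) = 0.332452·exp(-26.88889) = 6.98285e-13
Weight by the priors:
  w_1·f_1 = 0.31 × 0.664904 = 0.20612
  w_2·f_2 = 0.33 × 0.0178724 = 0.00589789
  w_3·f_3 = 0.36 × 6.98285e-13 = 2.51383e-13
Marginal: 0.20612 + 0.00589789 + 2.51383e-13 = 0.212018
P(Population 2 | data) ≈ 0.028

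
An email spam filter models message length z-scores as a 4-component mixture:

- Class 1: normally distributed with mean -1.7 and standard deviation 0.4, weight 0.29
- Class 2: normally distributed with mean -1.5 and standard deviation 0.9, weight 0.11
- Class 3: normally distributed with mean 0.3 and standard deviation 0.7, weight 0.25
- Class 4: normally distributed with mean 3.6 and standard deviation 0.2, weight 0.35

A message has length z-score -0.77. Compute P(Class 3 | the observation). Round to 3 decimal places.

Apply Bayes' rule: the posterior for each component is proportional to its prior times its likelihood at x.
Evaluate each component's likelihood at the observed value:
  p_1 = (1/(0.4·√(2π)))·exp(−(-0.77−-1.7)²/(2·0.4²)) = 0.997356·exp(-2.70281) = 0.0668396
  p_2 = (1/(0.9·√(2π)))·exp(−(-0.77−-1.5)²/(2·0.9²)) = 0.443269·exp(-0.32895) = 0.319011
  p_3 = (1/(0.7·√(2π)))·exp(−(-0.77−0.3)²/(2·0.7²)) = 0.569918·exp(-1.16827) = 0.177191
  p_4 = (1/(0.2·√(2π)))·exp(−(-0.77−3.6)²/(2·0.2²)) = 1.994711·exp(-238.71125) = 4.25502e-104
Unnormalised posteriors:
  P(Z=1)·p_1 = 0.29 × 0.0668396 = 0.0193835
  P(Z=2)·p_2 = 0.11 × 0.319011 = 0.0350912
  P(Z=3)·p_3 = 0.25 × 0.177191 = 0.0442977
  P(Z=4)·p_4 = 0.35 × 4.25502e-104 = 1.48926e-104
Normaliser: 0.0193835 + 0.0350912 + 0.0442977 + 1.48926e-104 = 0.0987724
P(Class 3 | -0.77) ≈ 0.448

0.448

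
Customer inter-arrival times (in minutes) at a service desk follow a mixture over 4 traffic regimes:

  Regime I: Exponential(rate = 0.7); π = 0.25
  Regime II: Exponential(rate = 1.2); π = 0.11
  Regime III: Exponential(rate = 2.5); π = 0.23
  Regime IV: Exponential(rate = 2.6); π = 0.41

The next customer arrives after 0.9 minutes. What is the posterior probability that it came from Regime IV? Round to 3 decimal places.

0.341

Posterior ∝ prior × likelihood, so P(k | x) ∝ π_k f_k(x); normalise over all components.
Component likelihoods at x = 0.9 minutes:
  p_I = 0.7·e^(−0.7·0.9) = 0.7·e^(−0.6300) = 0.372814
  p_II = 1.2·e^(−1.2·0.9) = 1.2·e^(−1.0800) = 0.407515
  p_III = 2.5·e^(−2.5·0.9) = 2.5·e^(−2.2500) = 0.263498
  p_IV = 2.6·e^(−2.6·0.9) = 2.6·e^(−2.3400) = 0.250452
Weight by the priors:
  π_I·p_I = 0.25 × 0.372814 = 0.0932036
  π_II·p_II = 0.11 × 0.407515 = 0.0448266
  π_III·p_III = 0.23 × 0.263498 = 0.0606046
  π_IV·p_IV = 0.41 × 0.250452 = 0.102685
Evidence: 0.0932036 + 0.0448266 + 0.0606046 + 0.102685 = 0.30132
So the posterior for Regime IV is 0.102685 / 0.30132 ≈ 0.341.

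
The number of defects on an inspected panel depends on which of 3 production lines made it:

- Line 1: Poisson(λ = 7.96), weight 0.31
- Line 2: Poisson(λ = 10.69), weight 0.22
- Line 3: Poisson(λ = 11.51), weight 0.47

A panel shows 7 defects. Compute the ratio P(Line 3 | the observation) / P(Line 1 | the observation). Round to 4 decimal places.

Since P(k|x) ∝ w_k f_k(x), the posterior odds are w_i f_i(x) / (w_j f_j(x)).
Poisson probabilities:
  L_1 = 0.140274
  L_2 = 0.0720784
  L_3 = 0.0532558
0.0250302 / 0.0434849 ≈ 0.5756

0.5756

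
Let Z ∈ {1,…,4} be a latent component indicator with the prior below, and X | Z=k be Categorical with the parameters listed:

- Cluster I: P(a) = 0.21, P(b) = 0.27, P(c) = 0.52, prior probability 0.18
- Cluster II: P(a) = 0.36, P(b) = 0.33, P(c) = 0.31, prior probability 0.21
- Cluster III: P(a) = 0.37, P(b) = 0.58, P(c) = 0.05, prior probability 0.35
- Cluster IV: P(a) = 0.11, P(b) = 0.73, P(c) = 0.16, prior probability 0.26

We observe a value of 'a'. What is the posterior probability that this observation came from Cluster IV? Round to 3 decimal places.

Posterior ∝ prior × likelihood, so P(k | x) ∝ w_k f_k(x); normalise over all components.
Component likelihoods at x = 'a':
  p_I = 0.21
  p_II = 0.36
  p_III = 0.37
  p_IV = 0.11
Multiply by the mixture weights:
  w_I·p_I = 0.18 × 0.21 = 0.0378
  w_II·p_II = 0.21 × 0.36 = 0.0756
  w_III·p_III = 0.35 × 0.37 = 0.1295
  w_IV·p_IV = 0.26 × 0.11 = 0.0286
Evidence: 0.0378 + 0.0756 + 0.1295 + 0.0286 = 0.2715
Responsibility of Cluster IV: 0.0286 / 0.2715 ≈ 0.105

0.105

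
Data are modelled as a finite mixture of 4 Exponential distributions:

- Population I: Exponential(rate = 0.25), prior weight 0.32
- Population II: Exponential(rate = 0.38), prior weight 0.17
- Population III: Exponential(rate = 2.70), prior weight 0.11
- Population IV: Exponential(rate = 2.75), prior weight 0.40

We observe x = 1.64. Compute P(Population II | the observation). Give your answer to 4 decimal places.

0.3351

The responsibility of component k is π_k f_k(x) divided by Σ_j π_j f_j(x).
Exponential densities:
  f_I = 0.25·e^(−0.25·1.64) = 0.25·e^(−0.4100) = 0.165913
  f_II = 0.38·e^(−0.38·1.64) = 0.38·e^(−0.6232) = 0.203766
  f_III = 2.70·e^(−2.70·1.64) = 2.70·e^(−4.4280) = 0.0322335
  f_IV = 2.75·e^(−2.75·1.64) = 2.75·e^(−4.5100) = 0.0302458
Prior × likelihood for each component:
  π_I·f_I = 0.32 × 0.165913 = 0.053092
  π_II·f_II = 0.17 × 0.203766 = 0.0346402
  π_III·f_III = 0.11 × 0.0322335 = 0.00354569
  π_IV·f_IV = 0.40 × 0.0302458 = 0.0120983
Sum: 0.053092 + 0.0346402 + 0.00354569 + 0.0120983 = 0.103376
So the posterior for Population II is 0.0346402 / 0.103376 ≈ 0.3351.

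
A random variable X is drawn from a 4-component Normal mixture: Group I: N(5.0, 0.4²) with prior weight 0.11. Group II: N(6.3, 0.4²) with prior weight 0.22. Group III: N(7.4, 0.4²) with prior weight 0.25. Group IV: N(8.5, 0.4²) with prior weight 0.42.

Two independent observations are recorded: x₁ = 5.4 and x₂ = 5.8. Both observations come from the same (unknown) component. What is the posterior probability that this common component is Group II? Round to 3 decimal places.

0.470

Posterior ∝ prior × likelihood, so P(k | x) ∝ π_k f_k(x); normalise over all components.
Since both observations come from the same component, the likelihood for component k is f_k(x₁)·f_k(x₂).
  p_I = [0.604927] × [0.134977] = 0.0816515
  p_II = [0.0793491] × [0.456623] = 0.0362326
  p_III = [3.7168e-06] × [0.000334576] = 1.24355e-09
  p_IV = [9.04574e-14] × [1.27373e-10] = 1.15219e-23
Weight by the priors:
  π_I·p_I = 0.11 × 0.0816515 = 0.00898166
  π_II·p_II = 0.22 × 0.0362326 = 0.00797118
  π_III·p_III = 0.25 × 1.24355e-09 = 3.10888e-10
  π_IV·p_IV = 0.42 × 1.15219e-23 = 4.83918e-24
Denominator: 0.00898166 + 0.00797118 + 3.10888e-10 + 4.83918e-24 = 0.0169528
Responsibility of Group II: 0.00797118 / 0.0169528 ≈ 0.470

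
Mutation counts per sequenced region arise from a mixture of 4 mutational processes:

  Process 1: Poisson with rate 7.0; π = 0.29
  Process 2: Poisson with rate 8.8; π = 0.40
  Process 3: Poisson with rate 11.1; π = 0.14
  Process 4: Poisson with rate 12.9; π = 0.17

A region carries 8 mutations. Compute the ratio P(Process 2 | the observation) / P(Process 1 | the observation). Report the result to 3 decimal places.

Since P(k|x) ∝ π_k f_k(x), the posterior odds are π_i f_i(x) / (π_j f_j(x)).
Poisson probabilities:
  f_1 = 0.130377
  f_2 = 0.134446
  f_3 = 0.0863763
  f_4 = 0.0475115
Odds = (0.40/0.29) × (0.134446/0.130377) = 1.37931 × 1.03121 ≈ 1.422

1.422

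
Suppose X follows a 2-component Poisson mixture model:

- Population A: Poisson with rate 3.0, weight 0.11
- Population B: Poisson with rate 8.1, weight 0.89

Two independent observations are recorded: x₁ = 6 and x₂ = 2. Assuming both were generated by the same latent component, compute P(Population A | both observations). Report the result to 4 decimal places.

0.5407

Apply Bayes' rule: the posterior for each component is proportional to its prior times its likelihood at x.
Since both observations come from the same component, the likelihood for component k is f_k(x₁)·f_k(x₂).
  p_A = [e^(−3.0)·3.0^6/6! = 0.0504094] × [0.224042] = 0.0112938
  p_B = [e^(−8.1)·8.1^6/6! = 0.119067] × [0.0099576] = 0.00118562
Prior × likelihood for each component:
  π_A·p_A = 0.11 × 0.0112938 = 0.00124232
  π_B·p_B = 0.89 × 0.00118562 = 0.00105521
Denominator: 0.00124232 + 0.00105521 = 0.00229753
Responsibility of Population A: 0.00124232 / 0.00229753 ≈ 0.5407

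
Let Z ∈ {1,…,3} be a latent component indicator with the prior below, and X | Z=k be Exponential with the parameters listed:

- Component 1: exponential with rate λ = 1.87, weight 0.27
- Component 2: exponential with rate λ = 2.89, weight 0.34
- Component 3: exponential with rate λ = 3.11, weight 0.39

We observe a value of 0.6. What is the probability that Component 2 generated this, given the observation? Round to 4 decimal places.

0.3301

Apply Bayes' rule: the posterior for each component is proportional to its prior times its likelihood at x.
Component likelihoods at x = 0.6:
  f_1 = 1.87·e^(−1.87·0.6) = 1.87·e^(−1.1220) = 0.608924
  f_2 = 2.89·e^(−2.89·0.6) = 2.89·e^(−1.7340) = 0.510307
  f_3 = 3.11·e^(−3.11·0.6) = 3.11·e^(−1.8660) = 0.481246
Multiply by the mixture weights:
  π_1·f_1 = 0.27 × 0.608924 = 0.16441
  π_2·f_2 = 0.34 × 0.510307 = 0.173504
  π_3·f_3 = 0.39 × 0.481246 = 0.187686
Normaliser: 0.16441 + 0.173504 + 0.187686 = 0.5256
So the posterior for Component 2 is 0.173504 / 0.5256 ≈ 0.3301.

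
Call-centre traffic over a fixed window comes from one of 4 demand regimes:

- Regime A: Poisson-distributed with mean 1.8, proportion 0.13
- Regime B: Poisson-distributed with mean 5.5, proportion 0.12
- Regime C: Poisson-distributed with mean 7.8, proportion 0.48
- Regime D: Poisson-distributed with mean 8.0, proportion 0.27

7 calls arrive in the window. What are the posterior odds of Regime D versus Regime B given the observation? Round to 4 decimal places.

2.5441

Since P(k|x) ∝ w_k f_k(x), the posterior odds are w_i f_i(x) / (w_j f_j(x)).
Component likelihoods at x = 7 calls:
  f_A = 0.00200792
  f_B = 0.123449
  f_C = 0.142802
  f_D = 0.139587
0.0376884 / 0.0148139 ≈ 2.5441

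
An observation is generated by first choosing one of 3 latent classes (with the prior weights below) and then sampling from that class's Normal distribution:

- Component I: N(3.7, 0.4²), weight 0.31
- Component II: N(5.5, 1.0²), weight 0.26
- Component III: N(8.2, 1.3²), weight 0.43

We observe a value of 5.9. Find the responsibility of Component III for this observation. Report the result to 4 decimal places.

0.2237

By Bayes' theorem, P(k | x) = w_k f_k(x) / Σ_j w_j f_j(x).
Evaluate each component's likelihood at the observed value:
  p_I = 2.69244e-07
  p_II = 0.36827
  p_III = 0.064159
Prior × likelihood for each component:
  w_I·p_I = 0.31 × 2.69244e-07 = 8.34656e-08
  w_II·p_II = 0.26 × 0.36827 = 0.0957502
  w_III·p_III = 0.43 × 0.064159 = 0.0275884
Sum: 8.34656e-08 + 0.0957502 + 0.0275884 = 0.123339
P(Component III | x) = 0.0275884 / 0.123339 ≈ 0.2237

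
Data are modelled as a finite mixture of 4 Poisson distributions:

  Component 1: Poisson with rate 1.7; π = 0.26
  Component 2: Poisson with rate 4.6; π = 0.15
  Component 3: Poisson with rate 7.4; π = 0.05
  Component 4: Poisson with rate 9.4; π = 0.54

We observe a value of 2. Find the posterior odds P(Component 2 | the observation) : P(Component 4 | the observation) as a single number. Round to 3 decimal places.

Posterior odds = (w_i f_i(x)) / (w_j f_j(x)); the normalising sum cancels.
Poisson probabilities:
  L_1 = 0.263978
  L_2 = 0.106348
  L_3 = 0.0167361
  L_4 = 0.00365475
Posterior odds = (w_2·L_2) / (w_4·L_4) = (0.15·0.106348) / (0.54·0.00365475) = 0.0159523 / 0.00197356 ≈ 8.083

8.083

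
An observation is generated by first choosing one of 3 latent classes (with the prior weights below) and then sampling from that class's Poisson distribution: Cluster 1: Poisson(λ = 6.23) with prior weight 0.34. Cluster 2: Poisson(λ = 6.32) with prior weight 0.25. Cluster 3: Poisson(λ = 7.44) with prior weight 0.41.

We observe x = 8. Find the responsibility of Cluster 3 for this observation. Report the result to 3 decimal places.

Posterior ∝ prior × likelihood, so P(k | x) ∝ P(Z=k) f_k(x); normalise over all components.
Evaluate each component's likelihood at the observed value:
  p_1 = e^(−6.23)·6.23^8/8! = 0.110848
  p_2 = e^(−6.32)·6.32^8/8! = 0.113625
  p_3 = e^(−7.44)·7.44^8/8! = 0.136745
Weight by the priors:
  P(Z=1)·p_1 = 0.34 × 0.110848 = 0.0376884
  P(Z=2)·p_2 = 0.25 × 0.113625 = 0.0284063
  P(Z=3)·p_3 = 0.41 × 0.136745 = 0.0560655
Denominator: 0.0376884 + 0.0284063 + 0.0560655 = 0.12216
P(Cluster 3 | data) ≈ 0.459

0.459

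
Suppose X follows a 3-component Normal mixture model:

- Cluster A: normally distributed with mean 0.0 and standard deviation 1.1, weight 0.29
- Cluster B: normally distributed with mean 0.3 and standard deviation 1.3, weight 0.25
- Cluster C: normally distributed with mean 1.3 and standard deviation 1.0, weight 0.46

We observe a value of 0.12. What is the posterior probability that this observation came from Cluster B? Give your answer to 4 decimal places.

By Bayes' theorem, P(k | x) = w_k f_k(x) / Σ_j w_j f_j(x).
Component likelihoods at x = 0.12:
  p_A = (1/(1.1·√(2π)))·exp(−(0.12−0.0)²/(2·1.1²)) = 0.362675·exp(-0.00595) = 0.360523
  p_B = (1/(1.3·√(2π)))·exp(−(0.12−0.3)²/(2·1.3²)) = 0.306879·exp(-0.00959) = 0.303951
  p_C = (1/(1.0·√(2π)))·exp(−(0.12−1.3)²/(2·1.0²)) = 0.398942·exp(-0.69620) = 0.198863
Unnormalised posteriors:
  w_A·p_A = 0.29 × 0.360523 = 0.104552
  w_B·p_B = 0.25 × 0.303951 = 0.0759878
  w_C·p_C = 0.46 × 0.198863 = 0.091477
Denominator: 0.104552 + 0.0759878 + 0.091477 = 0.272017
P(Cluster B | 0.12) = 0.0759878 / 0.272017 ≈ 0.2793

0.2793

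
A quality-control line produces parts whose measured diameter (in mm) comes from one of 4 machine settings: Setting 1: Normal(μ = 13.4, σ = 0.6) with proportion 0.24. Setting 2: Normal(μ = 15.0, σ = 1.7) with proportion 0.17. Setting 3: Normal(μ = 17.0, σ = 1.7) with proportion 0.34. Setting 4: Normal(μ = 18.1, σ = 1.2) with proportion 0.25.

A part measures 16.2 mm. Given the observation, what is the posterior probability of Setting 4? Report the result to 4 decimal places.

P(component k | x) = π_k·f_k(x) / marginal(x), where marginal(x) = Σ_j π_j·f_j(x).
Evaluate each component's likelihood at the observed value:
  p_1 = 1.24101e-05
  p_2 = 0.182921
  p_3 = 0.210074
  p_4 = 0.0949189
Prior × likelihood for each component:
  π_1·p_1 = 0.24 × 1.24101e-05 = 2.97842e-06
  π_2·p_2 = 0.17 × 0.182921 = 0.0310965
  π_3·p_3 = 0.34 × 0.210074 = 0.0714253
  π_4·p_4 = 0.25 × 0.0949189 = 0.0237297
Normaliser: 2.97842e-06 + 0.0310965 + 0.0714253 + 0.0237297 = 0.126255
P(Setting 4 | the observation) ≈ 0.1880

0.1880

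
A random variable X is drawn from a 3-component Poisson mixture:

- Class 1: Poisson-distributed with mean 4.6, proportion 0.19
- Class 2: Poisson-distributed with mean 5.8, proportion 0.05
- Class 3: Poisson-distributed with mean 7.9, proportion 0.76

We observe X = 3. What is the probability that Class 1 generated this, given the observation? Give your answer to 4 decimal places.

Apply Bayes' rule: the posterior for each component is proportional to its prior times its likelihood at x.
Component likelihoods at x = 3:
  L_1 = 0.163068
  L_2 = 0.098452
  L_3 = 0.0304652
Multiply by the mixture weights:
  π_1·L_1 = 0.19 × 0.163068 = 0.0309828
  π_2·L_2 = 0.05 × 0.098452 = 0.0049226
  π_3·L_3 = 0.76 × 0.0304652 = 0.0231535
Marginal: 0.0309828 + 0.0049226 + 0.0231535 = 0.059059
P(Class 1 | 3) ≈ 0.5246

0.5246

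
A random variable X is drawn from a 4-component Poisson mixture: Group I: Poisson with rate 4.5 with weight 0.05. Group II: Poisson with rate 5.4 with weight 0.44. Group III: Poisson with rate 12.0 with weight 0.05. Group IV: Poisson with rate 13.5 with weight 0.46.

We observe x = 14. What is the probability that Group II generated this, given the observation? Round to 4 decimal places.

Apply Bayes' rule: the posterior for each component is proportional to its prior times its likelihood at x.
Poisson probabilities:
  f_I = e^(−4.5)·4.5^14/14! = 0.000177927
  f_II = e^(−5.4)·5.4^14/14! = 0.000928783
  f_III = e^(−12.0)·12.0^14/14! = 0.0904889
  f_IV = e^(−13.5)·13.5^14/14! = 0.105024
Prior × likelihood for each component:
  π_I·f_I = 0.05 × 0.000177927 = 8.89635e-06
  π_II·f_II = 0.44 × 0.000928783 = 0.000408664
  π_III·f_III = 0.05 × 0.0904889 = 0.00452445
  π_IV·f_IV = 0.46 × 0.105024 = 0.0483111
Sum: 8.89635e-06 + 0.000408664 + 0.00452445 + 0.0483111 = 0.0532531
P(Group II | 14) ≈ 0.0077

0.0077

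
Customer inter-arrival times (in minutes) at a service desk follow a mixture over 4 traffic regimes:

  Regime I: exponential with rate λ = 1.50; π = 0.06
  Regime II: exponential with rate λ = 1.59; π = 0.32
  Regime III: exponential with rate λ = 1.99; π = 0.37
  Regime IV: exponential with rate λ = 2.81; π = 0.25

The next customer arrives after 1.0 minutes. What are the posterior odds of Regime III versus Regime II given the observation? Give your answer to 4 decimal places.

Posterior odds = (w_i f_i(x)) / (w_j f_j(x)); the normalising sum cancels.
Component likelihoods at x = 1.0 minutes:
  f_I = 1.50·e^(−1.50·1.0) = 1.50·e^(−1.5000) = 0.334695
  f_II = 1.59·e^(−1.59·1.0) = 1.59·e^(−1.5900) = 0.324242
  f_III = 1.99·e^(−1.99·1.0) = 1.99·e^(−1.9900) = 0.272024
  f_IV = 2.81·e^(−2.81·1.0) = 2.81·e^(−2.8100) = 0.169176
Odds = (0.37/0.32) × (0.272024/0.324242) = 1.15625 × 0.838954 ≈ 0.9700

0.9700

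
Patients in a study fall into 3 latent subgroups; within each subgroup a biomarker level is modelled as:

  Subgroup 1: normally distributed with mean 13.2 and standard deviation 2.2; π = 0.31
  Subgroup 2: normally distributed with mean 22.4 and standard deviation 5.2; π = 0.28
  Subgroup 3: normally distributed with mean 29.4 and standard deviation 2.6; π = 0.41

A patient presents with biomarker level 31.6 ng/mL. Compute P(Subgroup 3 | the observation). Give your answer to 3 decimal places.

0.907

By Bayes' theorem, P(k | x) = π_k f_k(x) / Σ_j π_j f_j(x).
Normal densities:
  L_1 = (1/(2.2·√(2π)))·exp(−(31.6−13.2)²/(2·2.2²)) = 0.181337·exp(-34.97521) = 1.17206e-16
  L_2 = (1/(5.2·√(2π)))·exp(−(31.6−22.4)²/(2·5.2²)) = 0.076720·exp(-1.56509) = 0.0160397
  L_3 = (1/(2.6·√(2π)))·exp(−(31.6−29.4)²/(2·2.6²)) = 0.153439·exp(-0.35799) = 0.107267
Prior × likelihood for each component:
  π_1·L_1 = 0.31 × 1.17206e-16 = 3.63337e-17
  π_2·L_2 = 0.28 × 0.0160397 = 0.00449113
  π_3·L_3 = 0.41 × 0.107267 = 0.0439793
Normaliser: 3.63337e-17 + 0.00449113 + 0.0439793 = 0.0484704
So the posterior for Subgroup 3 is 0.0439793 / 0.0484704 ≈ 0.907.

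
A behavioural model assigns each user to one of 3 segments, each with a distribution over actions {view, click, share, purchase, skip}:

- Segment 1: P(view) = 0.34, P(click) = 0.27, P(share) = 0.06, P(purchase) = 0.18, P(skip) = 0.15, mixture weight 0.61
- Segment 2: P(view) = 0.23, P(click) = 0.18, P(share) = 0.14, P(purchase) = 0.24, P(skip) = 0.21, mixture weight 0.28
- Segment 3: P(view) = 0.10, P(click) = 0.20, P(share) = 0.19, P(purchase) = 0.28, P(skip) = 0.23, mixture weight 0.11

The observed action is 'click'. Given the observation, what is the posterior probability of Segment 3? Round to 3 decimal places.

0.093

The responsibility of component k is π_k f_k(x) divided by Σ_j π_j f_j(x).
Evaluate each component's likelihood at the observed value:
  f_1 = 0.27
  f_2 = 0.18
  f_3 = 0.2
Prior × likelihood for each component:
  π_1·f_1 = 0.61 × 0.27 = 0.1647
  π_2·f_2 = 0.28 × 0.18 = 0.0504
  π_3·f_3 = 0.11 × 0.2 = 0.022
Normaliser: 0.1647 + 0.0504 + 0.022 = 0.2371
P(Segment 3 | the observation) = 0.022 / 0.2371 ≈ 0.093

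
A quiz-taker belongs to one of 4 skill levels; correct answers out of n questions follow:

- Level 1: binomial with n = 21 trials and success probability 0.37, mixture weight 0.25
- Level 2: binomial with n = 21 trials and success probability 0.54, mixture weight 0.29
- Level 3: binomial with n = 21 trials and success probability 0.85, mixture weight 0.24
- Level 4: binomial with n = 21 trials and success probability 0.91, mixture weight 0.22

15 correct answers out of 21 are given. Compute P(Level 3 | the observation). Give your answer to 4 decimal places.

0.4435

Apply Bayes' rule: the posterior for each component is proportional to its prior times its likelihood at x.
Evaluate each component's likelihood at the observed value:
  L_1 = 0.00113131
  L_2 = 0.0497697
  L_3 = 0.0539937
  L_4 = 0.0070079
Weight by the priors:
  w_1·L_1 = 0.25 × 0.00113131 = 0.000282827
  w_2·L_2 = 0.29 × 0.0497697 = 0.0144332
  w_3·L_3 = 0.24 × 0.0539937 = 0.0129585
  w_4·L_4 = 0.22 × 0.0070079 = 0.00154174
Sum: 0.000282827 + 0.0144332 + 0.0129585 + 0.00154174 = 0.0292163
Responsibility of Level 3: 0.0129585 / 0.0292163 ≈ 0.4435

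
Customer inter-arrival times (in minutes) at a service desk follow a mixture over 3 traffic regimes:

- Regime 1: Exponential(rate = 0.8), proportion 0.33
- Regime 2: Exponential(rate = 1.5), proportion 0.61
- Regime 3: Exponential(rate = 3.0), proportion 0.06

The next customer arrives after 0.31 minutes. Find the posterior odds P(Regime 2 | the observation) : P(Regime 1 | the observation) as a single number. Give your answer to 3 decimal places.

2.790

The posterior odds equal the prior odds times the likelihood ratio: (P(Z=i)/P(Z=j))·(f_i(x)/f_j(x)).
Evaluate each component's likelihood at the observed value:
  p_1 = 0.624288
  p_2 = 0.942203
  p_3 = 1.18366
0.574744 / 0.206015 ≈ 2.790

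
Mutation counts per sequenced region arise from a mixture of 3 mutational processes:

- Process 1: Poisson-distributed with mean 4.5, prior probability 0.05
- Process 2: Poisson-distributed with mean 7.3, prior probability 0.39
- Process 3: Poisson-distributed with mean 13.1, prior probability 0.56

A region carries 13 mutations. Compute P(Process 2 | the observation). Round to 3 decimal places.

0.103

Apply Bayes' rule: the posterior for each component is proportional to its prior times its likelihood at x.
Component likelihoods at x = 13 mutations:
  p_1 = e^(−4.5)·4.5^13/13! = 0.00055355
  p_2 = e^(−7.3)·7.3^13/13! = 0.0181371
  p_3 = e^(−13.1)·13.1^13/13! = 0.109898
Weight by the priors:
  P(Z=1)·p_1 = 0.05 × 0.00055355 = 2.76775e-05
  P(Z=2)·p_2 = 0.39 × 0.0181371 = 0.00707346
  P(Z=3)·p_3 = 0.56 × 0.109898 = 0.0615427
Evidence: 2.76775e-05 + 0.00707346 + 0.0615427 = 0.0686439
So the posterior for Process 2 is 0.00707346 / 0.0686439 ≈ 0.103.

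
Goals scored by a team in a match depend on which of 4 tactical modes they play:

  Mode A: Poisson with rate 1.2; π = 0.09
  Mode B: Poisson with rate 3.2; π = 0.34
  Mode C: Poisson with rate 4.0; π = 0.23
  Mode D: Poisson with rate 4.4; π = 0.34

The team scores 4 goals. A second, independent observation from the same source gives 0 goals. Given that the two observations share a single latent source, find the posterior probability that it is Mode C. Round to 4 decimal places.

0.1716

P(component k | x) = w_k·f_k(x) / marginal(x), where marginal(x) = Σ_j w_j·f_j(x).
Since both observations come from the same component, the likelihood for component k is f_k(x₁)·f_k(x₂).
  f_A = [0.0260232] × [0.301194] = 0.00783803
  f_B = [0.178093] × [0.0407622] = 0.00725945
  f_C = [0.195367] × [0.0183156] = 0.00357827
  f_D = [0.191736] × [0.0122773] = 0.00235401
Prior × likelihood for each component:
  w_A·f_A = 0.09 × 0.00783803 = 0.000705423
  w_B·f_B = 0.34 × 0.00725945 = 0.00246821
  w_C·f_C = 0.23 × 0.00357827 = 0.000823002
  w_D·f_D = 0.34 × 0.00235401 = 0.000800363
Normaliser: 0.000705423 + 0.00246821 + 0.000823002 + 0.000800363 = 0.004797
Responsibility of Mode C: 0.000823002 / 0.004797 ≈ 0.1716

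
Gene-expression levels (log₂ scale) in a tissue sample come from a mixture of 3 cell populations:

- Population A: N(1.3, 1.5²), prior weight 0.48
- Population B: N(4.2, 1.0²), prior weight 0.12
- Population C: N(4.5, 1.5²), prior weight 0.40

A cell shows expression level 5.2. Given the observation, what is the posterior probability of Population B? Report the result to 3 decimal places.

The responsibility of component k is w_k f_k(x) divided by Σ_j w_j f_j(x).
Evaluate each component's likelihood at the observed value:
  p_A = (1/(1.5·√(2π)))·exp(−(5.2−1.3)²/(2·1.5²)) = 0.265962·exp(-3.38000) = 0.00905531
  p_B = (1/(1.0·√(2π)))·exp(−(5.2−4.2)²/(2·1.0²)) = 0.398942·exp(-0.50000) = 0.241971
  p_C = (1/(1.5·√(2π)))·exp(−(5.2−4.5)²/(2·1.5²)) = 0.265962·exp(-0.10889) = 0.238522
Weight by the priors:
  w_A·p_A = 0.48 × 0.00905531 = 0.00434655
  w_B·p_B = 0.12 × 0.241971 = 0.0290365
  w_C·p_C = 0.40 × 0.238522 = 0.0954089
Sum: 0.00434655 + 0.0290365 + 0.0954089 = 0.128792
So the posterior for Population B is 0.0290365 / 0.128792 ≈ 0.225.

0.225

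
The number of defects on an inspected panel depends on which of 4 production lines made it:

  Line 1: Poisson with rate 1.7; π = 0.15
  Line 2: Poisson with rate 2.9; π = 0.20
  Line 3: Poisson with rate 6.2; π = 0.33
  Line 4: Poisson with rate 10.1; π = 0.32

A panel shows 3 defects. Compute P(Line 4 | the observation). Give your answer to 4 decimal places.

0.0235

Apply Bayes' rule: the posterior for each component is proportional to its prior times its likelihood at x.
Component likelihoods at x = 3 defects:
  f_1 = 0.149587
  f_2 = 0.22366
  f_3 = 0.0806117
  f_4 = 0.00705405
Multiply by the mixture weights:
  π_1·f_1 = 0.15 × 0.149587 = 0.0224381
  π_2·f_2 = 0.20 × 0.22366 = 0.044732
  π_3·f_3 = 0.33 × 0.0806117 = 0.0266019
  π_4·f_4 = 0.32 × 0.00705405 = 0.0022573
Sum: 0.0224381 + 0.044732 + 0.0266019 + 0.0022573 = 0.0960293
P(Line 4 | data) ≈ 0.0235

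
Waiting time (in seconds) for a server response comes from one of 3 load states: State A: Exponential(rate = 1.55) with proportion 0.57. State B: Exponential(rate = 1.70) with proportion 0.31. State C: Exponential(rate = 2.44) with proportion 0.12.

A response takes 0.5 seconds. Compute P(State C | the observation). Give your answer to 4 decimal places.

Apply Bayes' rule: the posterior for each component is proportional to its prior times its likelihood at x.
Evaluate each component's likelihood at the observed value:
  f_A = 0.714091
  f_B = 0.726605
  f_C = 0.720362
Weight by the priors:
  π_A·f_A = 0.57 × 0.714091 = 0.407032
  π_B·f_B = 0.31 × 0.726605 = 0.225248
  π_C·f_C = 0.12 × 0.720362 = 0.0864434
Sum: 0.407032 + 0.225248 + 0.0864434 = 0.718723
So the posterior for State C is 0.0864434 / 0.718723 ≈ 0.1203.

0.1203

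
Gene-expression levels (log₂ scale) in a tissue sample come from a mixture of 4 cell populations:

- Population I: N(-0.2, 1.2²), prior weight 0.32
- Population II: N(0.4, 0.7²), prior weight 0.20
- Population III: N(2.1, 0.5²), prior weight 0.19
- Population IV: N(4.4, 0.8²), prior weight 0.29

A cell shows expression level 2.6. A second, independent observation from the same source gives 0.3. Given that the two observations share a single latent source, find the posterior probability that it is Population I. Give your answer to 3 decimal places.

By Bayes' theorem, P(k | x) = w_k f_k(x) / Σ_j w_j f_j(x).
Since both observations come from the same component, the likelihood for component k is f_k(x₁)·f_k(x₂).
  f_I = [0.0218516] × [0.30481] = 0.00666059
  f_II = [0.00408253] × [0.564132] = 0.00230308
  f_III = [0.483941] × [0.0012238] = 0.000592249
  f_IV = [0.0396746] × [9.86988e-07] = 3.91583e-08
Prior × likelihood for each component:
  w_I·f_I = 0.32 × 0.00666059 = 0.00213139
  w_II·f_II = 0.20 × 0.00230308 = 0.000460617
  w_III·f_III = 0.19 × 0.000592249 = 0.000112527
  w_IV·f_IV = 0.29 × 3.91583e-08 = 1.13559e-08
Normaliser: 0.00213139 + 0.000460617 + 0.000112527 + 1.13559e-08 = 0.00270454
P(Population I | x) = 0.00213139 / 0.00270454 ≈ 0.788

0.788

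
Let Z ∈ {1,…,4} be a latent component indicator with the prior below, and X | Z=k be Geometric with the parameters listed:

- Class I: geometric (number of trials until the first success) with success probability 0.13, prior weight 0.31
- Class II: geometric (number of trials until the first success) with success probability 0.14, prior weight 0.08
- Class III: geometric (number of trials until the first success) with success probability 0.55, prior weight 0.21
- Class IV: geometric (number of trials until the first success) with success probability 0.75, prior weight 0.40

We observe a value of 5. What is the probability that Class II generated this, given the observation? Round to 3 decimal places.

P(component k | x) = w_k·f_k(x) / marginal(x), where marginal(x) = Σ_j w_j·f_j(x).
Component likelihoods at x = 5:
  L_I = 0.13·(1−0.13)^4 = 0.13·0.572898 = 0.0744767
  L_II = 0.14·(1−0.14)^4 = 0.14·0.547008 = 0.0765811
  L_III = 0.55·(1−0.55)^4 = 0.55·0.0410062 = 0.0225534
  L_IV = 0.75·(1−0.75)^4 = 0.75·0.00390625 = 0.00292969
Prior × likelihood for each component:
  w_I·L_I = 0.31 × 0.0744767 = 0.0230878
  w_II·L_II = 0.08 × 0.0765811 = 0.00612649
  w_III·L_III = 0.21 × 0.0225534 = 0.00473622
  w_IV·L_IV = 0.40 × 0.00292969 = 0.00117188
Denominator: 0.0230878 + 0.00612649 + 0.00473622 + 0.00117188 = 0.0351224
So the posterior for Class II is 0.00612649 / 0.0351224 ≈ 0.174.

0.174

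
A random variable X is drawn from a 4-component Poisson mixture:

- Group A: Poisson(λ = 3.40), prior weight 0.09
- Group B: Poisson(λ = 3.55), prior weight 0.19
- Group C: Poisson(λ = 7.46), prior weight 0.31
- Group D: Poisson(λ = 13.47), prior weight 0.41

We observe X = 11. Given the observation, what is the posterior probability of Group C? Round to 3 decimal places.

0.315

By Bayes' theorem, P(k | x) = π_k f_k(x) / Σ_j π_j f_j(x).
Evaluate each component's likelihood at the observed value:
  f_A = e^(−3.40)·3.40^11/11! = 0.000586828
  f_B = e^(−3.55)·3.55^11/11! = 0.000812102
  f_C = e^(−7.46)·7.46^11/11! = 0.0574294
  f_D = e^(−13.47)·13.47^11/11! = 0.0937435
Multiply by the mixture weights:
  π_A·f_A = 0.09 × 0.000586828 = 5.28146e-05
  π_B·f_B = 0.19 × 0.000812102 = 0.000154299
  π_C·f_C = 0.31 × 0.0574294 = 0.0178031
  π_D·f_D = 0.41 × 0.0937435 = 0.0384348
Normaliser: 5.28146e-05 + 0.000154299 + 0.0178031 + 0.0384348 = 0.0564451
Responsibility of Group C: 0.0178031 / 0.0564451 ≈ 0.315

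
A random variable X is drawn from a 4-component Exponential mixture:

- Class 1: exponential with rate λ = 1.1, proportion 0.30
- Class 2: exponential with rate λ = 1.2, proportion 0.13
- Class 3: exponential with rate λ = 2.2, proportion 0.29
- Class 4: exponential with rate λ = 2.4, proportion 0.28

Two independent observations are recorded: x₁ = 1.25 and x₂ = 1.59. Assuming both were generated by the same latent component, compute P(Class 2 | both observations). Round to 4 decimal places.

Posterior ∝ prior × likelihood, so P(k | x) ∝ π_k f_k(x); normalise over all components.
Since both observations come from the same component, the likelihood for component k is f_k(x₁)·f_k(x₂).
  L_1 = [1.1·e^(−1.1·1.25) = 1.1·e^(−1.3750) = 0.278124] × [0.191343] = 0.0532169
  L_2 = [1.2·e^(−1.2·1.25) = 1.2·e^(−1.5000) = 0.267756] × [0.178052] = 0.0476746
  L_3 = [2.2·e^(−2.2·1.25) = 2.2·e^(−2.7500) = 0.140641] × [0.0665672] = 0.0093621
  L_4 = [2.4·e^(−2.4·1.25) = 2.4·e^(−3.0000) = 0.119489] × [0.0528377] = 0.00631352
Unnormalised posteriors:
  π_1·L_1 = 0.30 × 0.0532169 = 0.0159651
  π_2·L_2 = 0.13 × 0.0476746 = 0.0061977
  π_3·L_3 = 0.29 × 0.0093621 = 0.00271501
  π_4·L_4 = 0.28 × 0.00631352 = 0.00176778
Normaliser: 0.0159651 + 0.0061977 + 0.00271501 + 0.00176778 = 0.0266456
P(Class 2 | x₁, x₂) = 0.0061977 / 0.0266456 ≈ 0.2326

0.2326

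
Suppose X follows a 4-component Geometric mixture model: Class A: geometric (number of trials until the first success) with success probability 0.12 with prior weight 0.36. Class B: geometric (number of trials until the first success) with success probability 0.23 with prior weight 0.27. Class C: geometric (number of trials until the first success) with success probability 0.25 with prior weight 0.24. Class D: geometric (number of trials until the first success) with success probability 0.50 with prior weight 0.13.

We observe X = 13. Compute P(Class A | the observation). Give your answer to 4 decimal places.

Posterior ∝ prior × likelihood, so P(k | x) ∝ π_k f_k(x); normalise over all components.
Geometric probabilities:
  L_A = 0.0258805
  L_B = 0.00999117
  L_C = 0.00791909
  L_D = 0.00012207
Prior × likelihood for each component:
  π_A·L_A = 0.36 × 0.0258805 = 0.00931699
  π_B·L_B = 0.27 × 0.00999117 = 0.00269762
  π_C·L_C = 0.24 × 0.00791909 = 0.00190058
  π_D·L_D = 0.13 × 0.00012207 = 1.58691e-05
Normaliser: 0.00931699 + 0.00269762 + 0.00190058 + 1.58691e-05 = 0.0139311
P(Class A | the observation) = 0.00931699 / 0.0139311 ≈ 0.6688

0.6688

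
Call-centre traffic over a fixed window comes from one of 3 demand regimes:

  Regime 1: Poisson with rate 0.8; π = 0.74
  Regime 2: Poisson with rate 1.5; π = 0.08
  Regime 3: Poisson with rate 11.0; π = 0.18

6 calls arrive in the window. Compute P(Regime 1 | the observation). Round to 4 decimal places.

P(component k | x) = w_k·f_k(x) / marginal(x), where marginal(x) = Σ_j w_j·f_j(x).
Component likelihoods at x = 6 calls:
  f_1 = e^(−0.8)·0.8^6/6! = 0.000163596
  f_2 = e^(−1.5)·1.5^6/6! = 0.00352999
  f_3 = e^(−11.0)·11.0^6/6! = 0.0410946
Prior × likelihood for each component:
  w_1·f_1 = 0.74 × 0.000163596 = 0.000121061
  w_2·f_2 = 0.08 × 0.00352999 = 0.000282399
  w_3·f_3 = 0.18 × 0.0410946 = 0.00739702
Sum: 0.000121061 + 0.000282399 + 0.00739702 = 0.00780048
Responsibility of Regime 1: 0.000121061 / 0.00780048 ≈ 0.0155

0.0155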